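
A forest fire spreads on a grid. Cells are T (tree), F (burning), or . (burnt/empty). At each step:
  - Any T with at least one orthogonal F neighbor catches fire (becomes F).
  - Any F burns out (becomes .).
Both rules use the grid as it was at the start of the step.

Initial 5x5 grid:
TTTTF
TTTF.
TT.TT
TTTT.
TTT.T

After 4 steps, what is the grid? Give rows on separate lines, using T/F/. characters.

Step 1: 3 trees catch fire, 2 burn out
  TTTF.
  TTF..
  TT.FT
  TTTT.
  TTT.T
Step 2: 4 trees catch fire, 3 burn out
  TTF..
  TF...
  TT..F
  TTTF.
  TTT.T
Step 3: 4 trees catch fire, 4 burn out
  TF...
  F....
  TF...
  TTF..
  TTT.T
Step 4: 4 trees catch fire, 4 burn out
  F....
  .....
  F....
  TF...
  TTF.T

F....
.....
F....
TF...
TTF.T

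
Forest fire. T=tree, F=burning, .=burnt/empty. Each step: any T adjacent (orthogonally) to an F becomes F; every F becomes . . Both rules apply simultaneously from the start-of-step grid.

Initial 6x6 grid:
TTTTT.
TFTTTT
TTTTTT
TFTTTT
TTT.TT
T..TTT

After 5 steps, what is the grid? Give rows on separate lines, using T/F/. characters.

Step 1: 7 trees catch fire, 2 burn out
  TFTTT.
  F.FTTT
  TFTTTT
  F.FTTT
  TFT.TT
  T..TTT
Step 2: 8 trees catch fire, 7 burn out
  F.FTT.
  ...FTT
  F.FTTT
  ...FTT
  F.F.TT
  T..TTT
Step 3: 5 trees catch fire, 8 burn out
  ...FT.
  ....FT
  ...FTT
  ....FT
  ....TT
  F..TTT
Step 4: 5 trees catch fire, 5 burn out
  ....F.
  .....F
  ....FT
  .....F
  ....FT
  ...TTT
Step 5: 3 trees catch fire, 5 burn out
  ......
  ......
  .....F
  ......
  .....F
  ...TFT

......
......
.....F
......
.....F
...TFT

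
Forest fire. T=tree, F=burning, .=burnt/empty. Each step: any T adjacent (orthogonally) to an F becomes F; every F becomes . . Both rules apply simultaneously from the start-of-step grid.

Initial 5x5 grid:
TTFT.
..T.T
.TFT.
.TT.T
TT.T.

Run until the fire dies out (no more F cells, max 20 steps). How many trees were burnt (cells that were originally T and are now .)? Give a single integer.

Step 1: +6 fires, +2 burnt (F count now 6)
Step 2: +2 fires, +6 burnt (F count now 2)
Step 3: +1 fires, +2 burnt (F count now 1)
Step 4: +1 fires, +1 burnt (F count now 1)
Step 5: +0 fires, +1 burnt (F count now 0)
Fire out after step 5
Initially T: 13, now '.': 22
Total burnt (originally-T cells now '.'): 10

Answer: 10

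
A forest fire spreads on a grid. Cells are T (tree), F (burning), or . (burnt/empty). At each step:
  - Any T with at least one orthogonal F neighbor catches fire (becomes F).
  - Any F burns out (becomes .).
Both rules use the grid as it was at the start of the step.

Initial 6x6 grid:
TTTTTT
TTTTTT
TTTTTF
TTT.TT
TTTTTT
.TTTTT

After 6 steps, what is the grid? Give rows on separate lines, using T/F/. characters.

Step 1: 3 trees catch fire, 1 burn out
  TTTTTT
  TTTTTF
  TTTTF.
  TTT.TF
  TTTTTT
  .TTTTT
Step 2: 5 trees catch fire, 3 burn out
  TTTTTF
  TTTTF.
  TTTF..
  TTT.F.
  TTTTTF
  .TTTTT
Step 3: 5 trees catch fire, 5 burn out
  TTTTF.
  TTTF..
  TTF...
  TTT...
  TTTTF.
  .TTTTF
Step 4: 6 trees catch fire, 5 burn out
  TTTF..
  TTF...
  TF....
  TTF...
  TTTF..
  .TTTF.
Step 5: 6 trees catch fire, 6 burn out
  TTF...
  TF....
  F.....
  TF....
  TTF...
  .TTF..
Step 6: 5 trees catch fire, 6 burn out
  TF....
  F.....
  ......
  F.....
  TF....
  .TF...

TF....
F.....
......
F.....
TF....
.TF...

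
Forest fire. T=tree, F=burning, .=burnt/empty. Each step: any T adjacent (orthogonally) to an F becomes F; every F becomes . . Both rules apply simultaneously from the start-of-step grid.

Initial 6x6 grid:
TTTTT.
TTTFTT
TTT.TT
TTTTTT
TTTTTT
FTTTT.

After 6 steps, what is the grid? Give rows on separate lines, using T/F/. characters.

Step 1: 5 trees catch fire, 2 burn out
  TTTFT.
  TTF.FT
  TTT.TT
  TTTTTT
  FTTTTT
  .FTTT.
Step 2: 9 trees catch fire, 5 burn out
  TTF.F.
  TF...F
  TTF.FT
  FTTTTT
  .FTTTT
  ..FTT.
Step 3: 10 trees catch fire, 9 burn out
  TF....
  F.....
  FF...F
  .FFTFT
  ..FTTT
  ...FT.
Step 4: 6 trees catch fire, 10 burn out
  F.....
  ......
  ......
  ...F.F
  ...FFT
  ....F.
Step 5: 1 trees catch fire, 6 burn out
  ......
  ......
  ......
  ......
  .....F
  ......
Step 6: 0 trees catch fire, 1 burn out
  ......
  ......
  ......
  ......
  ......
  ......

......
......
......
......
......
......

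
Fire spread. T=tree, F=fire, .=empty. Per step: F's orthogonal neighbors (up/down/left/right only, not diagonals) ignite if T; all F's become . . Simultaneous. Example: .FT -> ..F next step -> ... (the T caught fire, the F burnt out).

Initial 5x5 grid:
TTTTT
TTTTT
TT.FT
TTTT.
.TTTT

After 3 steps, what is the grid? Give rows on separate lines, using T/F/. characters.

Step 1: 3 trees catch fire, 1 burn out
  TTTTT
  TTTFT
  TT..F
  TTTF.
  .TTTT
Step 2: 5 trees catch fire, 3 burn out
  TTTFT
  TTF.F
  TT...
  TTF..
  .TTFT
Step 3: 6 trees catch fire, 5 burn out
  TTF.F
  TF...
  TT...
  TF...
  .TF.F

TTF.F
TF...
TT...
TF...
.TF.F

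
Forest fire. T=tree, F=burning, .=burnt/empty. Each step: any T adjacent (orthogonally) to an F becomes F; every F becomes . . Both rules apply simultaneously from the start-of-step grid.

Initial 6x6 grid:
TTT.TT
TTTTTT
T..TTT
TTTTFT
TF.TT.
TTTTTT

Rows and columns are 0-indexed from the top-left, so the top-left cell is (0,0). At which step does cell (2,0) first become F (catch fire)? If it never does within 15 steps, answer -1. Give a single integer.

Step 1: cell (2,0)='T' (+7 fires, +2 burnt)
Step 2: cell (2,0)='T' (+9 fires, +7 burnt)
Step 3: cell (2,0)='F' (+6 fires, +9 burnt)
  -> target ignites at step 3
Step 4: cell (2,0)='.' (+3 fires, +6 burnt)
Step 5: cell (2,0)='.' (+3 fires, +3 burnt)
Step 6: cell (2,0)='.' (+1 fires, +3 burnt)
Step 7: cell (2,0)='.' (+0 fires, +1 burnt)
  fire out at step 7

3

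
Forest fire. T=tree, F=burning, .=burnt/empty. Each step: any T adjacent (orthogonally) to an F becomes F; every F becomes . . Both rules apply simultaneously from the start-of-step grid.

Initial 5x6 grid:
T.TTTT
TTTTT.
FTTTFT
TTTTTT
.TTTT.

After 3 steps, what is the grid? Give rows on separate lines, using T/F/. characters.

Step 1: 7 trees catch fire, 2 burn out
  T.TTTT
  FTTTF.
  .FTF.F
  FTTTFT
  .TTTT.
Step 2: 9 trees catch fire, 7 burn out
  F.TTFT
  .FTF..
  ..F...
  .FTF.F
  .TTTF.
Step 3: 6 trees catch fire, 9 burn out
  ..TF.F
  ..F...
  ......
  ..F...
  .FTF..

..TF.F
..F...
......
..F...
.FTF..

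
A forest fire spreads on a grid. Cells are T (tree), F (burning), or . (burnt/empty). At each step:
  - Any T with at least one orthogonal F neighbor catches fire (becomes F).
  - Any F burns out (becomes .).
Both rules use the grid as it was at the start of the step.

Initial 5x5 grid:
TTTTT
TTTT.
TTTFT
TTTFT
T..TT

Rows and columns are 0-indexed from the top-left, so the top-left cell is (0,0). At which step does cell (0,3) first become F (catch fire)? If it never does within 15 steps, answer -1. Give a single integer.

Step 1: cell (0,3)='T' (+6 fires, +2 burnt)
Step 2: cell (0,3)='F' (+5 fires, +6 burnt)
  -> target ignites at step 2
Step 3: cell (0,3)='.' (+5 fires, +5 burnt)
Step 4: cell (0,3)='.' (+3 fires, +5 burnt)
Step 5: cell (0,3)='.' (+1 fires, +3 burnt)
Step 6: cell (0,3)='.' (+0 fires, +1 burnt)
  fire out at step 6

2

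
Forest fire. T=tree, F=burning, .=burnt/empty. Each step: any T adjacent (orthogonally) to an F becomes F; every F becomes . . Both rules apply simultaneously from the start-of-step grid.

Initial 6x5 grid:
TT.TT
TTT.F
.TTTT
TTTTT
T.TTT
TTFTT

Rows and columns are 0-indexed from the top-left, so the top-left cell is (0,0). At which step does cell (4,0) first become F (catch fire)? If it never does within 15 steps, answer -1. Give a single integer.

Step 1: cell (4,0)='T' (+5 fires, +2 burnt)
Step 2: cell (4,0)='T' (+7 fires, +5 burnt)
Step 3: cell (4,0)='F' (+5 fires, +7 burnt)
  -> target ignites at step 3
Step 4: cell (4,0)='.' (+3 fires, +5 burnt)
Step 5: cell (4,0)='.' (+1 fires, +3 burnt)
Step 6: cell (4,0)='.' (+2 fires, +1 burnt)
Step 7: cell (4,0)='.' (+1 fires, +2 burnt)
Step 8: cell (4,0)='.' (+0 fires, +1 burnt)
  fire out at step 8

3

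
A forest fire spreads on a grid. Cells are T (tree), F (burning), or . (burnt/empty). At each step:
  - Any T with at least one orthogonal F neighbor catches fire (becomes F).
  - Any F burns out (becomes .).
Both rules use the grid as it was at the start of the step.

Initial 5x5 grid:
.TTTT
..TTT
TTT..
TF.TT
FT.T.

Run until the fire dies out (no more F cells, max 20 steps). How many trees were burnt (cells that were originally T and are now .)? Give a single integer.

Answer: 12

Derivation:
Step 1: +3 fires, +2 burnt (F count now 3)
Step 2: +2 fires, +3 burnt (F count now 2)
Step 3: +1 fires, +2 burnt (F count now 1)
Step 4: +2 fires, +1 burnt (F count now 2)
Step 5: +3 fires, +2 burnt (F count now 3)
Step 6: +1 fires, +3 burnt (F count now 1)
Step 7: +0 fires, +1 burnt (F count now 0)
Fire out after step 7
Initially T: 15, now '.': 22
Total burnt (originally-T cells now '.'): 12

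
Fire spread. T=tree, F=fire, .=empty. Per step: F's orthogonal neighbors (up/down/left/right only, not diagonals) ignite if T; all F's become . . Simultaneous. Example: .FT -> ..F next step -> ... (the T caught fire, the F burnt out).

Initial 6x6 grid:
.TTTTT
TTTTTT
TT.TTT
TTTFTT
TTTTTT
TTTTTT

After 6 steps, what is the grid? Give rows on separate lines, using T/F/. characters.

Step 1: 4 trees catch fire, 1 burn out
  .TTTTT
  TTTTTT
  TT.FTT
  TTF.FT
  TTTFTT
  TTTTTT
Step 2: 7 trees catch fire, 4 burn out
  .TTTTT
  TTTFTT
  TT..FT
  TF...F
  TTF.FT
  TTTFTT
Step 3: 10 trees catch fire, 7 burn out
  .TTFTT
  TTF.FT
  TF...F
  F.....
  TF...F
  TTF.FT
Step 4: 8 trees catch fire, 10 burn out
  .TF.FT
  TF...F
  F.....
  ......
  F.....
  TF...F
Step 5: 4 trees catch fire, 8 burn out
  .F...F
  F.....
  ......
  ......
  ......
  F.....
Step 6: 0 trees catch fire, 4 burn out
  ......
  ......
  ......
  ......
  ......
  ......

......
......
......
......
......
......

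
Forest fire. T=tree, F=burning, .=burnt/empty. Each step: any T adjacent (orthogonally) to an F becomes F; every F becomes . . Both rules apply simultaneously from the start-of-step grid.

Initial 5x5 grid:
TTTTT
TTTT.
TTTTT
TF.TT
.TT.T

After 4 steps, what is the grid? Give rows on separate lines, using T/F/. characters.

Step 1: 3 trees catch fire, 1 burn out
  TTTTT
  TTTT.
  TFTTT
  F..TT
  .FT.T
Step 2: 4 trees catch fire, 3 burn out
  TTTTT
  TFTT.
  F.FTT
  ...TT
  ..F.T
Step 3: 4 trees catch fire, 4 burn out
  TFTTT
  F.FT.
  ...FT
  ...TT
  ....T
Step 4: 5 trees catch fire, 4 burn out
  F.FTT
  ...F.
  ....F
  ...FT
  ....T

F.FTT
...F.
....F
...FT
....T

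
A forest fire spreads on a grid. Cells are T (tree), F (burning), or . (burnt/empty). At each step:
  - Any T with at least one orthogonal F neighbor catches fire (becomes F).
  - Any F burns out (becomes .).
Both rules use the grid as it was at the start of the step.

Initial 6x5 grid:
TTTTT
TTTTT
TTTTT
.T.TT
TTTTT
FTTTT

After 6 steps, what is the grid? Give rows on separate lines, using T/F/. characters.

Step 1: 2 trees catch fire, 1 burn out
  TTTTT
  TTTTT
  TTTTT
  .T.TT
  FTTTT
  .FTTT
Step 2: 2 trees catch fire, 2 burn out
  TTTTT
  TTTTT
  TTTTT
  .T.TT
  .FTTT
  ..FTT
Step 3: 3 trees catch fire, 2 burn out
  TTTTT
  TTTTT
  TTTTT
  .F.TT
  ..FTT
  ...FT
Step 4: 3 trees catch fire, 3 burn out
  TTTTT
  TTTTT
  TFTTT
  ...TT
  ...FT
  ....F
Step 5: 5 trees catch fire, 3 burn out
  TTTTT
  TFTTT
  F.FTT
  ...FT
  ....F
  .....
Step 6: 5 trees catch fire, 5 burn out
  TFTTT
  F.FTT
  ...FT
  ....F
  .....
  .....

TFTTT
F.FTT
...FT
....F
.....
.....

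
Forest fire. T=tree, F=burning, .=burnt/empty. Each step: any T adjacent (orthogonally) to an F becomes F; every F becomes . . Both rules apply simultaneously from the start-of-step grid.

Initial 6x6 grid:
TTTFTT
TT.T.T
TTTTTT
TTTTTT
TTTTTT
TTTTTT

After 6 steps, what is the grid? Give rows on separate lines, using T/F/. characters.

Step 1: 3 trees catch fire, 1 burn out
  TTF.FT
  TT.F.T
  TTTTTT
  TTTTTT
  TTTTTT
  TTTTTT
Step 2: 3 trees catch fire, 3 burn out
  TF...F
  TT...T
  TTTFTT
  TTTTTT
  TTTTTT
  TTTTTT
Step 3: 6 trees catch fire, 3 burn out
  F.....
  TF...F
  TTF.FT
  TTTFTT
  TTTTTT
  TTTTTT
Step 4: 6 trees catch fire, 6 burn out
  ......
  F.....
  TF...F
  TTF.FT
  TTTFTT
  TTTTTT
Step 5: 6 trees catch fire, 6 burn out
  ......
  ......
  F.....
  TF...F
  TTF.FT
  TTTFTT
Step 6: 5 trees catch fire, 6 burn out
  ......
  ......
  ......
  F.....
  TF...F
  TTF.FT

......
......
......
F.....
TF...F
TTF.FT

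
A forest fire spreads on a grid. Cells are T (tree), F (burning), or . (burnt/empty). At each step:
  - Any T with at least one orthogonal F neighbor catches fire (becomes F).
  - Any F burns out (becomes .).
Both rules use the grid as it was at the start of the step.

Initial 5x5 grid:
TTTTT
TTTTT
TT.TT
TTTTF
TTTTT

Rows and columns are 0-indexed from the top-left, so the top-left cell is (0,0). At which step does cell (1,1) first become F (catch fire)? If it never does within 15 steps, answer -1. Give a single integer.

Step 1: cell (1,1)='T' (+3 fires, +1 burnt)
Step 2: cell (1,1)='T' (+4 fires, +3 burnt)
Step 3: cell (1,1)='T' (+4 fires, +4 burnt)
Step 4: cell (1,1)='T' (+5 fires, +4 burnt)
Step 5: cell (1,1)='F' (+4 fires, +5 burnt)
  -> target ignites at step 5
Step 6: cell (1,1)='.' (+2 fires, +4 burnt)
Step 7: cell (1,1)='.' (+1 fires, +2 burnt)
Step 8: cell (1,1)='.' (+0 fires, +1 burnt)
  fire out at step 8

5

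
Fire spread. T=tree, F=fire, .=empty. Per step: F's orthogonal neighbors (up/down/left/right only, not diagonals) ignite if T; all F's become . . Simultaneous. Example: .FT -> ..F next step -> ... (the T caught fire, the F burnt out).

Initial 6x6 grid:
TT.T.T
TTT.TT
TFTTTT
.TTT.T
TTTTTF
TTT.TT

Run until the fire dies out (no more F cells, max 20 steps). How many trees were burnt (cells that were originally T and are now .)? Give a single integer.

Step 1: +7 fires, +2 burnt (F count now 7)
Step 2: +9 fires, +7 burnt (F count now 9)
Step 3: +7 fires, +9 burnt (F count now 7)
Step 4: +4 fires, +7 burnt (F count now 4)
Step 5: +0 fires, +4 burnt (F count now 0)
Fire out after step 5
Initially T: 28, now '.': 35
Total burnt (originally-T cells now '.'): 27

Answer: 27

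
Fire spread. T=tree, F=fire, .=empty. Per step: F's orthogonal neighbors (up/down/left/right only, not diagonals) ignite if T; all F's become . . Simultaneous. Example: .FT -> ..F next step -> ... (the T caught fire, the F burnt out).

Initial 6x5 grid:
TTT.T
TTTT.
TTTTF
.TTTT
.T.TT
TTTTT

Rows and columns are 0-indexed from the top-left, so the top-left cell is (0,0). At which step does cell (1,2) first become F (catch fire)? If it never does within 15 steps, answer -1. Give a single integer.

Step 1: cell (1,2)='T' (+2 fires, +1 burnt)
Step 2: cell (1,2)='T' (+4 fires, +2 burnt)
Step 3: cell (1,2)='F' (+5 fires, +4 burnt)
  -> target ignites at step 3
Step 4: cell (1,2)='.' (+5 fires, +5 burnt)
Step 5: cell (1,2)='.' (+4 fires, +5 burnt)
Step 6: cell (1,2)='.' (+2 fires, +4 burnt)
Step 7: cell (1,2)='.' (+1 fires, +2 burnt)
Step 8: cell (1,2)='.' (+0 fires, +1 burnt)
  fire out at step 8

3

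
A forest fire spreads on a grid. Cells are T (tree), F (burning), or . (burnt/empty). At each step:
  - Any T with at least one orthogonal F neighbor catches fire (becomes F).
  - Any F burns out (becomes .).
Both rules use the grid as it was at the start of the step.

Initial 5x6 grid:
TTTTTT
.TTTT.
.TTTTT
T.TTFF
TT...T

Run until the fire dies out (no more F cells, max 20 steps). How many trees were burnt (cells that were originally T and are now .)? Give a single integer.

Answer: 18

Derivation:
Step 1: +4 fires, +2 burnt (F count now 4)
Step 2: +3 fires, +4 burnt (F count now 3)
Step 3: +3 fires, +3 burnt (F count now 3)
Step 4: +4 fires, +3 burnt (F count now 4)
Step 5: +2 fires, +4 burnt (F count now 2)
Step 6: +1 fires, +2 burnt (F count now 1)
Step 7: +1 fires, +1 burnt (F count now 1)
Step 8: +0 fires, +1 burnt (F count now 0)
Fire out after step 8
Initially T: 21, now '.': 27
Total burnt (originally-T cells now '.'): 18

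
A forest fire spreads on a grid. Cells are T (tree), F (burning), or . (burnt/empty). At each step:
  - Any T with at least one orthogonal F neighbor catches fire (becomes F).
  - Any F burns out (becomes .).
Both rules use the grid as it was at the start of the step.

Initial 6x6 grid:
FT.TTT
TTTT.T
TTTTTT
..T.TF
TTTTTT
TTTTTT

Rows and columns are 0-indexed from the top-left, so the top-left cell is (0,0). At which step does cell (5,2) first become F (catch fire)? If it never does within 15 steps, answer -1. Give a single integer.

Step 1: cell (5,2)='T' (+5 fires, +2 burnt)
Step 2: cell (5,2)='T' (+6 fires, +5 burnt)
Step 3: cell (5,2)='T' (+6 fires, +6 burnt)
Step 4: cell (5,2)='T' (+5 fires, +6 burnt)
Step 5: cell (5,2)='F' (+4 fires, +5 burnt)
  -> target ignites at step 5
Step 6: cell (5,2)='.' (+2 fires, +4 burnt)
Step 7: cell (5,2)='.' (+1 fires, +2 burnt)
Step 8: cell (5,2)='.' (+0 fires, +1 burnt)
  fire out at step 8

5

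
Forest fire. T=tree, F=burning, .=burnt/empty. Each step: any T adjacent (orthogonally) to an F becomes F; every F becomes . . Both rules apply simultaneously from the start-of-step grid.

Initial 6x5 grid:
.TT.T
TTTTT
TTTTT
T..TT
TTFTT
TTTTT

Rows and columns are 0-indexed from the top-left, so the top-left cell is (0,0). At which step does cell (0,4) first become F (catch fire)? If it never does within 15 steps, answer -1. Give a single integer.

Step 1: cell (0,4)='T' (+3 fires, +1 burnt)
Step 2: cell (0,4)='T' (+5 fires, +3 burnt)
Step 3: cell (0,4)='T' (+5 fires, +5 burnt)
Step 4: cell (0,4)='T' (+4 fires, +5 burnt)
Step 5: cell (0,4)='T' (+4 fires, +4 burnt)
Step 6: cell (0,4)='F' (+3 fires, +4 burnt)
  -> target ignites at step 6
Step 7: cell (0,4)='.' (+1 fires, +3 burnt)
Step 8: cell (0,4)='.' (+0 fires, +1 burnt)
  fire out at step 8

6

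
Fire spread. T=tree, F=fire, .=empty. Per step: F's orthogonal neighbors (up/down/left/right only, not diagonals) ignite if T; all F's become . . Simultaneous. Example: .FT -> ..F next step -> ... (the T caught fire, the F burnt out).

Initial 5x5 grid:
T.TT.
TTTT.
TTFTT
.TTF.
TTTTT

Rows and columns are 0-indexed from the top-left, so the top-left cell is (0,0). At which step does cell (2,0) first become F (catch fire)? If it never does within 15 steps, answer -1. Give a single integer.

Step 1: cell (2,0)='T' (+5 fires, +2 burnt)
Step 2: cell (2,0)='F' (+8 fires, +5 burnt)
  -> target ignites at step 2
Step 3: cell (2,0)='.' (+3 fires, +8 burnt)
Step 4: cell (2,0)='.' (+2 fires, +3 burnt)
Step 5: cell (2,0)='.' (+0 fires, +2 burnt)
  fire out at step 5

2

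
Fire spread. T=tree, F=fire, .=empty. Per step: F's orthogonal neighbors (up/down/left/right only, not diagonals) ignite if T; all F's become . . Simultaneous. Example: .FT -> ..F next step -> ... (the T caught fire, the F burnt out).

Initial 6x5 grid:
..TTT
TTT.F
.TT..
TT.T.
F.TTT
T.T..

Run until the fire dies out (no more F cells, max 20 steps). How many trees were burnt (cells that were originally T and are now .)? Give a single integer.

Step 1: +3 fires, +2 burnt (F count now 3)
Step 2: +2 fires, +3 burnt (F count now 2)
Step 3: +2 fires, +2 burnt (F count now 2)
Step 4: +3 fires, +2 burnt (F count now 3)
Step 5: +1 fires, +3 burnt (F count now 1)
Step 6: +0 fires, +1 burnt (F count now 0)
Fire out after step 6
Initially T: 16, now '.': 25
Total burnt (originally-T cells now '.'): 11

Answer: 11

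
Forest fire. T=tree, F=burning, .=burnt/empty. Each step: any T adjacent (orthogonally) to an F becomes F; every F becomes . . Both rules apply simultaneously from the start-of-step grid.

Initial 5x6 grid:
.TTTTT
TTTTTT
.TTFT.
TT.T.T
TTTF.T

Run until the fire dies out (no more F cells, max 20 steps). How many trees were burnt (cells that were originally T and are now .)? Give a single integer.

Answer: 20

Derivation:
Step 1: +5 fires, +2 burnt (F count now 5)
Step 2: +5 fires, +5 burnt (F count now 5)
Step 3: +6 fires, +5 burnt (F count now 6)
Step 4: +4 fires, +6 burnt (F count now 4)
Step 5: +0 fires, +4 burnt (F count now 0)
Fire out after step 5
Initially T: 22, now '.': 28
Total burnt (originally-T cells now '.'): 20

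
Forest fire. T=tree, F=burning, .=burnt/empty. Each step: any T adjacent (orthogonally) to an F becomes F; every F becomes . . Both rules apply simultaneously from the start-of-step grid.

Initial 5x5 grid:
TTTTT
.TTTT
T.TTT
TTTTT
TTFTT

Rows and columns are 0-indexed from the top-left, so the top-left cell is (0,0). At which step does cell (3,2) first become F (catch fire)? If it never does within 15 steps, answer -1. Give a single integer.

Step 1: cell (3,2)='F' (+3 fires, +1 burnt)
  -> target ignites at step 1
Step 2: cell (3,2)='.' (+5 fires, +3 burnt)
Step 3: cell (3,2)='.' (+4 fires, +5 burnt)
Step 4: cell (3,2)='.' (+5 fires, +4 burnt)
Step 5: cell (3,2)='.' (+3 fires, +5 burnt)
Step 6: cell (3,2)='.' (+2 fires, +3 burnt)
Step 7: cell (3,2)='.' (+0 fires, +2 burnt)
  fire out at step 7

1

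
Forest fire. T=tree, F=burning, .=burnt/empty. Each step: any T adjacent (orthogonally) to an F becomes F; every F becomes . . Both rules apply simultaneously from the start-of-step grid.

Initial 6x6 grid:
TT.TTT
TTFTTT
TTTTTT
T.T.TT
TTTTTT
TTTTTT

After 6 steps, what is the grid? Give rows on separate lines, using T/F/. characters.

Step 1: 3 trees catch fire, 1 burn out
  TT.TTT
  TF.FTT
  TTFTTT
  T.T.TT
  TTTTTT
  TTTTTT
Step 2: 7 trees catch fire, 3 burn out
  TF.FTT
  F...FT
  TF.FTT
  T.F.TT
  TTTTTT
  TTTTTT
Step 3: 6 trees catch fire, 7 burn out
  F...FT
  .....F
  F...FT
  T...TT
  TTFTTT
  TTTTTT
Step 4: 7 trees catch fire, 6 burn out
  .....F
  ......
  .....F
  F...FT
  TF.FTT
  TTFTTT
Step 5: 5 trees catch fire, 7 burn out
  ......
  ......
  ......
  .....F
  F...FT
  TF.FTT
Step 6: 3 trees catch fire, 5 burn out
  ......
  ......
  ......
  ......
  .....F
  F...FT

......
......
......
......
.....F
F...FT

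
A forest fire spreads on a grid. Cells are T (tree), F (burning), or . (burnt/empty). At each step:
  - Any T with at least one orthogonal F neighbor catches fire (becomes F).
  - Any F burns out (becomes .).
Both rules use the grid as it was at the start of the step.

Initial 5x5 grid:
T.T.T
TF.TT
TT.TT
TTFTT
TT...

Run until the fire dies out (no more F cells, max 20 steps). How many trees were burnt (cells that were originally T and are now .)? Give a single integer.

Step 1: +4 fires, +2 burnt (F count now 4)
Step 2: +6 fires, +4 burnt (F count now 6)
Step 3: +3 fires, +6 burnt (F count now 3)
Step 4: +1 fires, +3 burnt (F count now 1)
Step 5: +1 fires, +1 burnt (F count now 1)
Step 6: +0 fires, +1 burnt (F count now 0)
Fire out after step 6
Initially T: 16, now '.': 24
Total burnt (originally-T cells now '.'): 15

Answer: 15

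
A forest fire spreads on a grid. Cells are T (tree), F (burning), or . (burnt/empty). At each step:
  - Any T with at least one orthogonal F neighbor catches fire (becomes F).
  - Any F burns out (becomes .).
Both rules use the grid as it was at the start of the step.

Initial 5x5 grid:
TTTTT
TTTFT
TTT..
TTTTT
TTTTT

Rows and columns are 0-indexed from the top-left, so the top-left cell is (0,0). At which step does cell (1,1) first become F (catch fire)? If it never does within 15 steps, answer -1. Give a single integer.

Step 1: cell (1,1)='T' (+3 fires, +1 burnt)
Step 2: cell (1,1)='F' (+4 fires, +3 burnt)
  -> target ignites at step 2
Step 3: cell (1,1)='.' (+4 fires, +4 burnt)
Step 4: cell (1,1)='.' (+5 fires, +4 burnt)
Step 5: cell (1,1)='.' (+4 fires, +5 burnt)
Step 6: cell (1,1)='.' (+2 fires, +4 burnt)
Step 7: cell (1,1)='.' (+0 fires, +2 burnt)
  fire out at step 7

2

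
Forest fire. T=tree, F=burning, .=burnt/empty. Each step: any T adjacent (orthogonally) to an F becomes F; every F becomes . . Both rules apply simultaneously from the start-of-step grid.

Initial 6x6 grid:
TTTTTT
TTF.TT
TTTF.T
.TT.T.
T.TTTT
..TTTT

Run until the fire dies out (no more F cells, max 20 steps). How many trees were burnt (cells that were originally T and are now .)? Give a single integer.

Step 1: +3 fires, +2 burnt (F count now 3)
Step 2: +5 fires, +3 burnt (F count now 5)
Step 3: +5 fires, +5 burnt (F count now 5)
Step 4: +4 fires, +5 burnt (F count now 4)
Step 5: +3 fires, +4 burnt (F count now 3)
Step 6: +4 fires, +3 burnt (F count now 4)
Step 7: +1 fires, +4 burnt (F count now 1)
Step 8: +0 fires, +1 burnt (F count now 0)
Fire out after step 8
Initially T: 26, now '.': 35
Total burnt (originally-T cells now '.'): 25

Answer: 25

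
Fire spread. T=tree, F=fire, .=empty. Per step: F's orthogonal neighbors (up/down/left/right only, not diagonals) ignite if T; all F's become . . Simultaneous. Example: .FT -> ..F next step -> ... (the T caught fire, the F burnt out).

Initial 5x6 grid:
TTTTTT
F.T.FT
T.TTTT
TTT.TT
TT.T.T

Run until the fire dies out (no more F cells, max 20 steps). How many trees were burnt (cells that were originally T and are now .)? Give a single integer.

Answer: 21

Derivation:
Step 1: +5 fires, +2 burnt (F count now 5)
Step 2: +7 fires, +5 burnt (F count now 7)
Step 3: +5 fires, +7 burnt (F count now 5)
Step 4: +4 fires, +5 burnt (F count now 4)
Step 5: +0 fires, +4 burnt (F count now 0)
Fire out after step 5
Initially T: 22, now '.': 29
Total burnt (originally-T cells now '.'): 21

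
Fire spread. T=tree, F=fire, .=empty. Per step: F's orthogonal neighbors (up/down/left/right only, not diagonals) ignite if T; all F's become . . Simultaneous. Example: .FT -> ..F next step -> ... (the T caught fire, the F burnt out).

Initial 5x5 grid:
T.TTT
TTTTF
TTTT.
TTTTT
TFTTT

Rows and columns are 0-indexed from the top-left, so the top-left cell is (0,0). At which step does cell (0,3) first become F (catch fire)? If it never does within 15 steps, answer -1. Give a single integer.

Step 1: cell (0,3)='T' (+5 fires, +2 burnt)
Step 2: cell (0,3)='F' (+7 fires, +5 burnt)
  -> target ignites at step 2
Step 3: cell (0,3)='.' (+6 fires, +7 burnt)
Step 4: cell (0,3)='.' (+2 fires, +6 burnt)
Step 5: cell (0,3)='.' (+1 fires, +2 burnt)
Step 6: cell (0,3)='.' (+0 fires, +1 burnt)
  fire out at step 6

2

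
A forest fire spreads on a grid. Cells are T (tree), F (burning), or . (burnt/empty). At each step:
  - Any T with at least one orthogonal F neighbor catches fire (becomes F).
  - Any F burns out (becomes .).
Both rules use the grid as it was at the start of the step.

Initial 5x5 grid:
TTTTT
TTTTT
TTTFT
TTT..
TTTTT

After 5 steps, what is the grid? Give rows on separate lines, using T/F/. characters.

Step 1: 3 trees catch fire, 1 burn out
  TTTTT
  TTTFT
  TTF.F
  TTT..
  TTTTT
Step 2: 5 trees catch fire, 3 burn out
  TTTFT
  TTF.F
  TF...
  TTF..
  TTTTT
Step 3: 6 trees catch fire, 5 burn out
  TTF.F
  TF...
  F....
  TF...
  TTFTT
Step 4: 5 trees catch fire, 6 burn out
  TF...
  F....
  .....
  F....
  TF.FT
Step 5: 3 trees catch fire, 5 burn out
  F....
  .....
  .....
  .....
  F...F

F....
.....
.....
.....
F...F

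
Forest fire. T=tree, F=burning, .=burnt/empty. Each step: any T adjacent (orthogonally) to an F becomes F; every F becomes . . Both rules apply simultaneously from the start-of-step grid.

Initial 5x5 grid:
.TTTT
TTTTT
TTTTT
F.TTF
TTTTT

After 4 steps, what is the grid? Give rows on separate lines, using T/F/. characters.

Step 1: 5 trees catch fire, 2 burn out
  .TTTT
  TTTTT
  FTTTF
  ..TF.
  FTTTF
Step 2: 7 trees catch fire, 5 burn out
  .TTTT
  FTTTF
  .FTF.
  ..F..
  .FTF.
Step 3: 5 trees catch fire, 7 burn out
  .TTTF
  .FTF.
  ..F..
  .....
  ..F..
Step 4: 3 trees catch fire, 5 burn out
  .FTF.
  ..F..
  .....
  .....
  .....

.FTF.
..F..
.....
.....
.....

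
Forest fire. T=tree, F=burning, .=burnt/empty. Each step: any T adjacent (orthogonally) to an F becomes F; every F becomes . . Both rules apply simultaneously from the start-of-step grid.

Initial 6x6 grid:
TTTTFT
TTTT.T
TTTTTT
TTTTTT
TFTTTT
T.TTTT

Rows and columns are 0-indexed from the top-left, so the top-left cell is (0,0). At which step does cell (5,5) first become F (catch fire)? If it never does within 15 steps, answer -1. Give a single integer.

Step 1: cell (5,5)='T' (+5 fires, +2 burnt)
Step 2: cell (5,5)='T' (+9 fires, +5 burnt)
Step 3: cell (5,5)='T' (+10 fires, +9 burnt)
Step 4: cell (5,5)='T' (+7 fires, +10 burnt)
Step 5: cell (5,5)='F' (+1 fires, +7 burnt)
  -> target ignites at step 5
Step 6: cell (5,5)='.' (+0 fires, +1 burnt)
  fire out at step 6

5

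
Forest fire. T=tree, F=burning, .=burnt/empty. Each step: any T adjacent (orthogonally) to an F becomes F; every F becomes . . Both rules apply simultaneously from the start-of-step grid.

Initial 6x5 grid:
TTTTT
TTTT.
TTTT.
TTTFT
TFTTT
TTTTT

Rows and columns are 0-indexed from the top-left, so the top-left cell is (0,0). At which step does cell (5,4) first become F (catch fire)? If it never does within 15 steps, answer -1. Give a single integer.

Step 1: cell (5,4)='T' (+8 fires, +2 burnt)
Step 2: cell (5,4)='T' (+8 fires, +8 burnt)
Step 3: cell (5,4)='F' (+5 fires, +8 burnt)
  -> target ignites at step 3
Step 4: cell (5,4)='.' (+4 fires, +5 burnt)
Step 5: cell (5,4)='.' (+1 fires, +4 burnt)
Step 6: cell (5,4)='.' (+0 fires, +1 burnt)
  fire out at step 6

3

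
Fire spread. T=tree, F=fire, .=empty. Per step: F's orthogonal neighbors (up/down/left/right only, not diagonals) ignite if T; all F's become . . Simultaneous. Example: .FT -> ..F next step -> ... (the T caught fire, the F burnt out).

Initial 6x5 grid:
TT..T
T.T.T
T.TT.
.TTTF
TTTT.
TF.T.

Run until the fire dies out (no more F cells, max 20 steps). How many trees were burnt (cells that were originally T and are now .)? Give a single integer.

Step 1: +3 fires, +2 burnt (F count now 3)
Step 2: +6 fires, +3 burnt (F count now 6)
Step 3: +2 fires, +6 burnt (F count now 2)
Step 4: +1 fires, +2 burnt (F count now 1)
Step 5: +0 fires, +1 burnt (F count now 0)
Fire out after step 5
Initially T: 18, now '.': 24
Total burnt (originally-T cells now '.'): 12

Answer: 12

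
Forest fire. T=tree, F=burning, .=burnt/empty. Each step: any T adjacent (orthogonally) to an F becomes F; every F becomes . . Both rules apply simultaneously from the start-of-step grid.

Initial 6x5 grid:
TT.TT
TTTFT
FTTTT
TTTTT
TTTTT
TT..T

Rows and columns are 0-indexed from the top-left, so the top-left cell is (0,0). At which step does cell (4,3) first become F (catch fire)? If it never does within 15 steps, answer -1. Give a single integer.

Step 1: cell (4,3)='T' (+7 fires, +2 burnt)
Step 2: cell (4,3)='T' (+8 fires, +7 burnt)
Step 3: cell (4,3)='F' (+6 fires, +8 burnt)
  -> target ignites at step 3
Step 4: cell (4,3)='.' (+3 fires, +6 burnt)
Step 5: cell (4,3)='.' (+1 fires, +3 burnt)
Step 6: cell (4,3)='.' (+0 fires, +1 burnt)
  fire out at step 6

3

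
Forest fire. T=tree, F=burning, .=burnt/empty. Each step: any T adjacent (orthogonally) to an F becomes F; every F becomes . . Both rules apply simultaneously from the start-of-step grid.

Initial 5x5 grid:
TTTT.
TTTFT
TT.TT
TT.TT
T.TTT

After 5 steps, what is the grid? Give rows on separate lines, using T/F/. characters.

Step 1: 4 trees catch fire, 1 burn out
  TTTF.
  TTF.F
  TT.FT
  TT.TT
  T.TTT
Step 2: 4 trees catch fire, 4 burn out
  TTF..
  TF...
  TT..F
  TT.FT
  T.TTT
Step 3: 5 trees catch fire, 4 burn out
  TF...
  F....
  TF...
  TT..F
  T.TFT
Step 4: 5 trees catch fire, 5 burn out
  F....
  .....
  F....
  TF...
  T.F.F
Step 5: 1 trees catch fire, 5 burn out
  .....
  .....
  .....
  F....
  T....

.....
.....
.....
F....
T....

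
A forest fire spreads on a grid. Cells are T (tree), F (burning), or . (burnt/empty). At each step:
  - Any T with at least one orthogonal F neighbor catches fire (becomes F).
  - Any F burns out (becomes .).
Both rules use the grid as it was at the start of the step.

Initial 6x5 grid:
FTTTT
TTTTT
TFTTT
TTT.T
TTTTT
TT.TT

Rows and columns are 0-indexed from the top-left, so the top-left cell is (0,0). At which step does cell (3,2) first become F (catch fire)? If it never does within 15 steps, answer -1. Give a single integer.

Step 1: cell (3,2)='T' (+6 fires, +2 burnt)
Step 2: cell (3,2)='F' (+6 fires, +6 burnt)
  -> target ignites at step 2
Step 3: cell (3,2)='.' (+6 fires, +6 burnt)
Step 4: cell (3,2)='.' (+5 fires, +6 burnt)
Step 5: cell (3,2)='.' (+2 fires, +5 burnt)
Step 6: cell (3,2)='.' (+1 fires, +2 burnt)
Step 7: cell (3,2)='.' (+0 fires, +1 burnt)
  fire out at step 7

2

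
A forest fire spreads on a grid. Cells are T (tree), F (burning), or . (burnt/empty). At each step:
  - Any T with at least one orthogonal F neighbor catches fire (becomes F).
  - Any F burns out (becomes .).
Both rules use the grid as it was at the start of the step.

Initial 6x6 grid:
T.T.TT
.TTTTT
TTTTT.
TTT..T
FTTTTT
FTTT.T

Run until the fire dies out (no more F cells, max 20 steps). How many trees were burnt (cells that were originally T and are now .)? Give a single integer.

Answer: 26

Derivation:
Step 1: +3 fires, +2 burnt (F count now 3)
Step 2: +4 fires, +3 burnt (F count now 4)
Step 3: +4 fires, +4 burnt (F count now 4)
Step 4: +3 fires, +4 burnt (F count now 3)
Step 5: +3 fires, +3 burnt (F count now 3)
Step 6: +5 fires, +3 burnt (F count now 5)
Step 7: +1 fires, +5 burnt (F count now 1)
Step 8: +2 fires, +1 burnt (F count now 2)
Step 9: +1 fires, +2 burnt (F count now 1)
Step 10: +0 fires, +1 burnt (F count now 0)
Fire out after step 10
Initially T: 27, now '.': 35
Total burnt (originally-T cells now '.'): 26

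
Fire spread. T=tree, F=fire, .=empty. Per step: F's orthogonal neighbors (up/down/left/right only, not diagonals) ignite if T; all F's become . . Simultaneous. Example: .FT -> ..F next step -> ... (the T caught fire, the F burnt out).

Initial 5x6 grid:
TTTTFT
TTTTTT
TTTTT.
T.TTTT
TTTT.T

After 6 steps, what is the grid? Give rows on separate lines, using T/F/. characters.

Step 1: 3 trees catch fire, 1 burn out
  TTTF.F
  TTTTFT
  TTTTT.
  T.TTTT
  TTTT.T
Step 2: 4 trees catch fire, 3 burn out
  TTF...
  TTTF.F
  TTTTF.
  T.TTTT
  TTTT.T
Step 3: 4 trees catch fire, 4 burn out
  TF....
  TTF...
  TTTF..
  T.TTFT
  TTTT.T
Step 4: 5 trees catch fire, 4 burn out
  F.....
  TF....
  TTF...
  T.TF.F
  TTTT.T
Step 5: 5 trees catch fire, 5 burn out
  ......
  F.....
  TF....
  T.F...
  TTTF.F
Step 6: 2 trees catch fire, 5 burn out
  ......
  ......
  F.....
  T.....
  TTF...

......
......
F.....
T.....
TTF...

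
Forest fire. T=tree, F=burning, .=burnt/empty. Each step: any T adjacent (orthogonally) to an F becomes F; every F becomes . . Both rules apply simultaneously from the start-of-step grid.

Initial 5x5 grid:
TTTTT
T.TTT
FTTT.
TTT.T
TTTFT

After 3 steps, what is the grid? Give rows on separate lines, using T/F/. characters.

Step 1: 5 trees catch fire, 2 burn out
  TTTTT
  F.TTT
  .FTT.
  FTT.T
  TTF.F
Step 2: 7 trees catch fire, 5 burn out
  FTTTT
  ..TTT
  ..FT.
  .FF.F
  FF...
Step 3: 3 trees catch fire, 7 burn out
  .FTTT
  ..FTT
  ...F.
  .....
  .....

.FTTT
..FTT
...F.
.....
.....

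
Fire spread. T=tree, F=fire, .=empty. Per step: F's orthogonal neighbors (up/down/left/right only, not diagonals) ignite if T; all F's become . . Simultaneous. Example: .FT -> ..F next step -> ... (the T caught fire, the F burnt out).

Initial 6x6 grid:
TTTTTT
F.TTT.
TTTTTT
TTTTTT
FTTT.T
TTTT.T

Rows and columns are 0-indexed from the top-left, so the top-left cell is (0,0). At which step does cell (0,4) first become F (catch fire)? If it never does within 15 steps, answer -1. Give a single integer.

Step 1: cell (0,4)='T' (+5 fires, +2 burnt)
Step 2: cell (0,4)='T' (+5 fires, +5 burnt)
Step 3: cell (0,4)='T' (+5 fires, +5 burnt)
Step 4: cell (0,4)='T' (+5 fires, +5 burnt)
Step 5: cell (0,4)='F' (+4 fires, +5 burnt)
  -> target ignites at step 5
Step 6: cell (0,4)='.' (+4 fires, +4 burnt)
Step 7: cell (0,4)='.' (+1 fires, +4 burnt)
Step 8: cell (0,4)='.' (+1 fires, +1 burnt)
Step 9: cell (0,4)='.' (+0 fires, +1 burnt)
  fire out at step 9

5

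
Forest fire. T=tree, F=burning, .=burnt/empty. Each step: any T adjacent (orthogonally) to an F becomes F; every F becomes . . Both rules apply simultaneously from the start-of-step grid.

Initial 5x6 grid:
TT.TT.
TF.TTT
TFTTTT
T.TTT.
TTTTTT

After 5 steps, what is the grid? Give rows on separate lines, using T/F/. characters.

Step 1: 4 trees catch fire, 2 burn out
  TF.TT.
  F..TTT
  F.FTTT
  T.TTT.
  TTTTTT
Step 2: 4 trees catch fire, 4 burn out
  F..TT.
  ...TTT
  ...FTT
  F.FTT.
  TTTTTT
Step 3: 5 trees catch fire, 4 burn out
  ...TT.
  ...FTT
  ....FT
  ...FT.
  FTFTTT
Step 4: 6 trees catch fire, 5 burn out
  ...FT.
  ....FT
  .....F
  ....F.
  .F.FTT
Step 5: 3 trees catch fire, 6 burn out
  ....F.
  .....F
  ......
  ......
  ....FT

....F.
.....F
......
......
....FT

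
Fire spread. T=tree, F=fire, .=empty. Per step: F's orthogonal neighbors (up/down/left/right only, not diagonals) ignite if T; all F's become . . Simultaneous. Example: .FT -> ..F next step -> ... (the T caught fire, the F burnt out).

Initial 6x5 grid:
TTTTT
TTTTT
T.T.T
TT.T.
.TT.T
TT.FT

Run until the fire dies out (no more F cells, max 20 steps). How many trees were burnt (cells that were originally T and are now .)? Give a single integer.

Step 1: +1 fires, +1 burnt (F count now 1)
Step 2: +1 fires, +1 burnt (F count now 1)
Step 3: +0 fires, +1 burnt (F count now 0)
Fire out after step 3
Initially T: 22, now '.': 10
Total burnt (originally-T cells now '.'): 2

Answer: 2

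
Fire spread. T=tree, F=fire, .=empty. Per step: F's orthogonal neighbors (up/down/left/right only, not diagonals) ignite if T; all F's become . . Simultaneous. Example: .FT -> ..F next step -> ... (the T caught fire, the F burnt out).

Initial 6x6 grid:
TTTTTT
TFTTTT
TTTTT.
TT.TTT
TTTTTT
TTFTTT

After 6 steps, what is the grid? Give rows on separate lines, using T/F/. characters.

Step 1: 7 trees catch fire, 2 burn out
  TFTTTT
  F.FTTT
  TFTTT.
  TT.TTT
  TTFTTT
  TF.FTT
Step 2: 10 trees catch fire, 7 burn out
  F.FTTT
  ...FTT
  F.FTT.
  TF.TTT
  TF.FTT
  F...FT
Step 3: 8 trees catch fire, 10 burn out
  ...FTT
  ....FT
  ...FT.
  F..FTT
  F...FT
  .....F
Step 4: 5 trees catch fire, 8 burn out
  ....FT
  .....F
  ....F.
  ....FT
  .....F
  ......
Step 5: 2 trees catch fire, 5 burn out
  .....F
  ......
  ......
  .....F
  ......
  ......
Step 6: 0 trees catch fire, 2 burn out
  ......
  ......
  ......
  ......
  ......
  ......

......
......
......
......
......
......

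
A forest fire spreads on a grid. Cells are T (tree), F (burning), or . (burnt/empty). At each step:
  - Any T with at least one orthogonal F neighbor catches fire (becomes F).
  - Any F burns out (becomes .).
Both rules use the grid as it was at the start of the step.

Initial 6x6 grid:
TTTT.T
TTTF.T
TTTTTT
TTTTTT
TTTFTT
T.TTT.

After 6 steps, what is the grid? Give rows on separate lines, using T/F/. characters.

Step 1: 7 trees catch fire, 2 burn out
  TTTF.T
  TTF..T
  TTTFTT
  TTTFTT
  TTF.FT
  T.TFT.
Step 2: 10 trees catch fire, 7 burn out
  TTF..T
  TF...T
  TTF.FT
  TTF.FT
  TF...F
  T.F.F.
Step 3: 7 trees catch fire, 10 burn out
  TF...T
  F....T
  TF...F
  TF...F
  F.....
  T.....
Step 4: 5 trees catch fire, 7 burn out
  F....T
  .....F
  F.....
  F.....
  ......
  F.....
Step 5: 1 trees catch fire, 5 burn out
  .....F
  ......
  ......
  ......
  ......
  ......
Step 6: 0 trees catch fire, 1 burn out
  ......
  ......
  ......
  ......
  ......
  ......

......
......
......
......
......
......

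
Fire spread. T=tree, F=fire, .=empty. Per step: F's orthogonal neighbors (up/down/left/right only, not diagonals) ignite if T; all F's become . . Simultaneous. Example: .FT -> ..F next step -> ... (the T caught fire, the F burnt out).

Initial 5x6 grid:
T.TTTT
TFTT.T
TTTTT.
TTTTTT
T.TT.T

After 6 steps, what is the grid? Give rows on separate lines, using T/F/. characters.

Step 1: 3 trees catch fire, 1 burn out
  T.TTTT
  F.FT.T
  TFTTT.
  TTTTTT
  T.TT.T
Step 2: 6 trees catch fire, 3 burn out
  F.FTTT
  ...F.T
  F.FTT.
  TFTTTT
  T.TT.T
Step 3: 4 trees catch fire, 6 burn out
  ...FTT
  .....T
  ...FT.
  F.FTTT
  T.TT.T
Step 4: 5 trees catch fire, 4 burn out
  ....FT
  .....T
  ....F.
  ...FTT
  F.FT.T
Step 5: 3 trees catch fire, 5 burn out
  .....F
  .....T
  ......
  ....FT
  ...F.T
Step 6: 2 trees catch fire, 3 burn out
  ......
  .....F
  ......
  .....F
  .....T

......
.....F
......
.....F
.....T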